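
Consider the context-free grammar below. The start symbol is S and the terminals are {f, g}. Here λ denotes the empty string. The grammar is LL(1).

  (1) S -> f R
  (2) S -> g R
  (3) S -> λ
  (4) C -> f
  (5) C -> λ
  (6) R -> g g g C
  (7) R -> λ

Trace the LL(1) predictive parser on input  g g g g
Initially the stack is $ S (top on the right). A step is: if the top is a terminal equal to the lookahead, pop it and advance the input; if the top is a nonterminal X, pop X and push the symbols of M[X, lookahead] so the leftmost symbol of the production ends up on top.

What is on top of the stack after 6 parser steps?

step 1: stack=$ S  input=g g g g $  — expand S -> g R
step 2: stack=$ R g  input=g g g g $  — match g
step 3: stack=$ R  input=g g g $  — expand R -> g g g C
step 4: stack=$ C g g g  input=g g g $  — match g
step 5: stack=$ C g g  input=g g $  — match g
step 6: stack=$ C g  input=g $  — match g
Stack after step 6: $ C (top = C).

C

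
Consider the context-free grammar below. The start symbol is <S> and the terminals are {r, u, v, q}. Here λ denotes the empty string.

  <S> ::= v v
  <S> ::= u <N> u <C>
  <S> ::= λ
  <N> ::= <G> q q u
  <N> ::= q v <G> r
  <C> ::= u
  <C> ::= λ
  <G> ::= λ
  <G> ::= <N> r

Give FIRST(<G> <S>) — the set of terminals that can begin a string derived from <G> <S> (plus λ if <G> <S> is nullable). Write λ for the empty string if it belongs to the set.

{λ, q, u, v}

FIRST(<S>) = {λ, u, v}
FIRST(<C>) = {λ, u}
FIRST(<N>) = {q}  (via <G> q q u)
FIRST(<G>) = {λ, q}  (via <N> r)
FIRST(<G> <S>): take FIRST of each symbol in turn, carrying on past any symbol whose FIRST contains λ; result {λ, q, u, v}.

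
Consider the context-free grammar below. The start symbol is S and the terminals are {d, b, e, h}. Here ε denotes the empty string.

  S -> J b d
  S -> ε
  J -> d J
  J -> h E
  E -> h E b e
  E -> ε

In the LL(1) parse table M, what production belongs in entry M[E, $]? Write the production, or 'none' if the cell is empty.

FIRST(J): from J->d J we get {d}; from J->h E we get {h}. So FIRST(J) = {d, h}.
FIRST(E): from E->h E b e we get {h}; from E->ε we get {ε}. So FIRST(E) = {ε, h}.
FIRST(S): from S->J b d we get {d, h}; from S->ε we get {ε}. So FIRST(S) = {ε, d, h}.
FOLLOW(S) includes $ since S is the start symbol.
FOLLOW(J): in S->J b d, J is followed by b d with FIRST {b}; in J->d J, the suffix after J is empty (adds nothing new). Thus FOLLOW(J) = {b}.
FOLLOW(E): in J->h E, the suffix after E is empty, so FOLLOW(E) ⊇ FOLLOW(J) = {b}; in E->h E b e, E is followed by b e with FIRST {b}. Thus FOLLOW(E) = {b}.
For E -> h E b e: FIRST(h E b e) = {h}, so it goes in M[E, t] for t ∈ {h}.
For E -> ε: FIRST(ε) = {ε}, so it goes in M[E, t] for t ∈ {}; since ε ∈ FIRST, also for every t ∈ FOLLOW(E) = {b}.
None of these place a production in M[E, $].

none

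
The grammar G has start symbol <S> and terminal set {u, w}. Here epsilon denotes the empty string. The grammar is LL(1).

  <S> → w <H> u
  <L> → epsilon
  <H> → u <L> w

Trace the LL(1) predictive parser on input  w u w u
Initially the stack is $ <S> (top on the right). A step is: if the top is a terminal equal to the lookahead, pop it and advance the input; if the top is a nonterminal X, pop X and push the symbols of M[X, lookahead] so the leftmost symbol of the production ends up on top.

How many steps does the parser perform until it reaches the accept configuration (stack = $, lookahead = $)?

step 1: stack=$ <S>  input=w u w u $  — expand <S> → w <H> u
step 2: stack=$ u <H> w  input=w u w u $  — match w
step 3: stack=$ u <H>  input=u w u $  — expand <H> → u <L> w
step 4: stack=$ u w <L> u  input=u w u $  — match u
step 5: stack=$ u w <L>  input=w u $  — expand <L> → epsilon
step 6: stack=$ u w  input=w u $  — match w
step 7: stack=$ u  input=u $  — match u
Accept reached after 7 steps.

7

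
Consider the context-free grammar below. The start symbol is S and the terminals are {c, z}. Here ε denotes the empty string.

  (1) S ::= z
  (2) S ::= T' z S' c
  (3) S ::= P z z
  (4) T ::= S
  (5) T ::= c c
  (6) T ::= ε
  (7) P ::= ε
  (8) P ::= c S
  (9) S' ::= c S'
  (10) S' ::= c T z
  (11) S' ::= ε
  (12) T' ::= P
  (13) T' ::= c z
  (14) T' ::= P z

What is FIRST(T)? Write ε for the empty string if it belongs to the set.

{ε, c, z}

FIRST(P): from P::=ε we get {ε}; from P::=c S we get {c}. So FIRST(P) = {ε, c}.
FIRST(S'): from S'::=c S' we get {c}; from S'::=c T z we get {c}; from S'::=ε we get {ε}. So FIRST(S') = {ε, c}.
FIRST(T'): from T'::=P we get {ε, c}; from T'::=c z we get {c}; from T'::=P z we get {c, z}. So FIRST(T') = {ε, c, z}.
FIRST(S): from S::=z we get {z}; from S::=T' z S' c we get {c, z}; from S::=P z z we get {c, z}. So FIRST(S) = {c, z}.
FIRST(T): from T::=S we get {c, z}; from T::=c c we get {c}; from T::=ε we get {ε}. So FIRST(T) = {ε, c, z}.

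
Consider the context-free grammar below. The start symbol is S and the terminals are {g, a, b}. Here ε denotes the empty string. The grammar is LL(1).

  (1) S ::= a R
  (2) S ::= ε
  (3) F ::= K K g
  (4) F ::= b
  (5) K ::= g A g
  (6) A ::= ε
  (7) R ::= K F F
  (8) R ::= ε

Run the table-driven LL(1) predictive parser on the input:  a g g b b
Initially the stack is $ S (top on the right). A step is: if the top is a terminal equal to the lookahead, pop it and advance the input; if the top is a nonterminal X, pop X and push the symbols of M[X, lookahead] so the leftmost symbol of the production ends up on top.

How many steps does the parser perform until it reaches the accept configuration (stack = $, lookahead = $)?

step 1: stack=$ S  input=a g g b b $  — expand S ::= a R
step 2: stack=$ R a  input=a g g b b $  — match a
step 3: stack=$ R  input=g g b b $  — expand R ::= K F F
step 4: stack=$ F F K  input=g g b b $  — expand K ::= g A g
step 5: stack=$ F F g A g  input=g g b b $  — match g
step 6: stack=$ F F g A  input=g b b $  — expand A ::= ε
step 7: stack=$ F F g  input=g b b $  — match g
step 8: stack=$ F F  input=b b $  — expand F ::= b
step 9: stack=$ F b  input=b b $  — match b
step 10: stack=$ F  input=b $  — expand F ::= b
step 11: stack=$ b  input=b $  — match b
Accept reached after 11 steps.

11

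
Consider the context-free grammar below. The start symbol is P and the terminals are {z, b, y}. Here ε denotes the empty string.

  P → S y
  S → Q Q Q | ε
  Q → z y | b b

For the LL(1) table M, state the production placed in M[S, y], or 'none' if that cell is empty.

S → ε

FIRST(Q): from Q→z y we get {z}; from Q→b b we get {b}. So FIRST(Q) = {b, z}.
FIRST(S): from S→Q Q Q we get {b, z}; from S→ε we get {ε}. So FIRST(S) = {ε, b, z}.
FIRST(P): from P→S y we get {b, y, z}. So FIRST(P) = {b, y, z}.
FOLLOW(P) includes $ since P is the start symbol.
FOLLOW(S): in P→S y, S is followed by y with FIRST {y}. Thus FOLLOW(S) = {y}.
For S → Q Q Q: FIRST(Q Q Q) = {b, z}, so it goes in M[S, t] for t ∈ {b, z}.
For S → ε: FIRST(ε) = {ε}, so it goes in M[S, t] for t ∈ {}; since ε ∈ FIRST, also for every t ∈ FOLLOW(S) = {y}.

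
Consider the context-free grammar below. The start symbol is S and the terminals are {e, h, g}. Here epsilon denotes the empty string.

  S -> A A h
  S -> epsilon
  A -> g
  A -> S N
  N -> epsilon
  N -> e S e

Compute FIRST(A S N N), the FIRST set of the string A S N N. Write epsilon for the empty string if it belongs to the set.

FIRST(N) = {epsilon, e}
FIRST(S) = {epsilon, e, g, h}  (via A A h)
FIRST(A) = {epsilon, e, g, h}  (via S N)
FIRST(A S N N): take FIRST of each symbol in turn, carrying on past any symbol whose FIRST contains epsilon; result {epsilon, e, g, h}.

{epsilon, e, g, h}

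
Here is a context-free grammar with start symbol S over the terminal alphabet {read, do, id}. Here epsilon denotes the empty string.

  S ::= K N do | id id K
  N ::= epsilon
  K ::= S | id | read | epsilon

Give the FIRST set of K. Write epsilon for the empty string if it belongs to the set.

FIRST(N): from N::=epsilon we get {epsilon}. So FIRST(N) = {epsilon}.
FIRST(S): from S::=K N do we get {do, id, read}; from S::=id id K we get {id}. So FIRST(S) = {do, id, read}.
FIRST(K): from K::=S we get {do, id, read}; from K::=id we get {id}; from K::=read we get {read}; from K::=epsilon we get {epsilon}. So FIRST(K) = {epsilon, do, id, read}.

{epsilon, do, id, read}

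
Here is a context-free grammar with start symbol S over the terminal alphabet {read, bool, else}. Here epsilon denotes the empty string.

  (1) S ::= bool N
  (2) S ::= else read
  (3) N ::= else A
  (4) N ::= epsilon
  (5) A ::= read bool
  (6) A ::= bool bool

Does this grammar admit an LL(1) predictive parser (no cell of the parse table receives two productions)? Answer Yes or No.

Yes

FIRST(S) = {bool, else}
FIRST(N) = {epsilon, else}
FIRST(A) = {bool, read}
FOLLOW(S) = {$}
FOLLOW(N) = {$}
FOLLOW(A) = {$}
Each cell of M receives at most one production.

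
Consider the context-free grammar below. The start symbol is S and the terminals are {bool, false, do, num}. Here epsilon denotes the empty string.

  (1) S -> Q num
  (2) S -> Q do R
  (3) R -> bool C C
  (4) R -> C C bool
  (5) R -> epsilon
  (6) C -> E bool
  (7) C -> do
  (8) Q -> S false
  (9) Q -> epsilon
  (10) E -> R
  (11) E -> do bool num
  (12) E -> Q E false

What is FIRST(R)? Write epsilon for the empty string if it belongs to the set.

{epsilon, bool, do, false, num}

FIRST(S): from S->Q num we get {do, num}; from S->Q do R we get {do, num}. So FIRST(S) = {do, num}.
FIRST(Q): from Q->S false we get {do, num}; from Q->epsilon we get {epsilon}. So FIRST(Q) = {epsilon, do, num}.
FIRST(R): from R->bool C C we get {bool}; from R->C C bool we get {bool, do, false, num}; from R->epsilon we get {epsilon}. So FIRST(R) = {epsilon, bool, do, false, num}.
FIRST(E): from E->R we get {epsilon, bool, do, false, num}; from E->do bool num we get {do}; from E->Q E false we get {bool, do, false, num}. So FIRST(E) = {epsilon, bool, do, false, num}.
FIRST(C): from C->E bool we get {bool, do, false, num}; from C->do we get {do}. So FIRST(C) = {bool, do, false, num}.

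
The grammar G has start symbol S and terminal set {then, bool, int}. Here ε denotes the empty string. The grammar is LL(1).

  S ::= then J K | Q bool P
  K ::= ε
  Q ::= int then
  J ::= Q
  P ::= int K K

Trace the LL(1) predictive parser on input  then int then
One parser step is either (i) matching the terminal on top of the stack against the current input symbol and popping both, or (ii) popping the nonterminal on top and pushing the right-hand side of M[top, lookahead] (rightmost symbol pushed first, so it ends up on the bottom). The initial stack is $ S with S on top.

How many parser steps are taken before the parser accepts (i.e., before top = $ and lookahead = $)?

7

     Stack         Input            Action
  1  $ S           then int then $  expand S ::= then J K
  2  $ K J then    then int then $  match then
  3  $ K J         int then $       expand J ::= Q
  4  $ K Q         int then $       expand Q ::= int then
  5  $ K then int  int then $       match int
  6  $ K then      then $           match then
  7  $ K           $                expand K ::= ε
Accept reached after 7 steps.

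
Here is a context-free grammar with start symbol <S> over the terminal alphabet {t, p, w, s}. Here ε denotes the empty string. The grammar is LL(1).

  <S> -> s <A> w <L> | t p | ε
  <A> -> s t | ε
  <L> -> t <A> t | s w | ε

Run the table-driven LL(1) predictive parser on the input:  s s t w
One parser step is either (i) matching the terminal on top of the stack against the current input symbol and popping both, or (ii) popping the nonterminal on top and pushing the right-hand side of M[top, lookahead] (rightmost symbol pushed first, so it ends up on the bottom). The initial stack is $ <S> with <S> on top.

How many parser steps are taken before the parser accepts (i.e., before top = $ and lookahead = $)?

step 1: stack=$ <S>  input=s s t w $  — expand <S> -> s <A> w <L>
step 2: stack=$ <L> w <A> s  input=s s t w $  — match s
step 3: stack=$ <L> w <A>  input=s t w $  — expand <A> -> s t
step 4: stack=$ <L> w t s  input=s t w $  — match s
step 5: stack=$ <L> w t  input=t w $  — match t
step 6: stack=$ <L> w  input=w $  — match w
step 7: stack=$ <L>  input=$  — expand <L> -> ε
Accept reached after 7 steps.

7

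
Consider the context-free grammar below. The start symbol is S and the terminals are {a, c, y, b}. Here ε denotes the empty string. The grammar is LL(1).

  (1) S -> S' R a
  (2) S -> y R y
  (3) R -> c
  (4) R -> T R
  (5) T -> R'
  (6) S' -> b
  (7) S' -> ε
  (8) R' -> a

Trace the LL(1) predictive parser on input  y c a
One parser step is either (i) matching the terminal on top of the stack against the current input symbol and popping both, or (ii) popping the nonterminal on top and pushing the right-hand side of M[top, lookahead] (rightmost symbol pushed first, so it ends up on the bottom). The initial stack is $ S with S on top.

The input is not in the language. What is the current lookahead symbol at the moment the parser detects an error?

a

step 1: stack=$ S  input=y c a $  — expand S -> y R y
step 2: stack=$ y R y  input=y c a $  — match y
step 3: stack=$ y R  input=c a $  — expand R -> c
step 4: stack=$ y c  input=c a $  — match c
step 5: stack=$ y  input=a $  — error: top is terminal y but lookahead is a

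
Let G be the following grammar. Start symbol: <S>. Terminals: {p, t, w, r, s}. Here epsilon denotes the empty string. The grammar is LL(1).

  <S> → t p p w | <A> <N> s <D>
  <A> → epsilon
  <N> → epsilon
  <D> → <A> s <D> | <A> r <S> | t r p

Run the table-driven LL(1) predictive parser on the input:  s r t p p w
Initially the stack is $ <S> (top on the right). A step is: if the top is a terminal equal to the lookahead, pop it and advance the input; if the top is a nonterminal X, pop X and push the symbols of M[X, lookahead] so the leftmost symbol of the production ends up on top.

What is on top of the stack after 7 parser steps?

<S>

step 1: stack=$ <S>  input=s r t p p w $  — expand <S> → <A> <N> s <D>
step 2: stack=$ <D> s <N> <A>  input=s r t p p w $  — expand <A> → epsilon
step 3: stack=$ <D> s <N>  input=s r t p p w $  — expand <N> → epsilon
step 4: stack=$ <D> s  input=s r t p p w $  — match s
step 5: stack=$ <D>  input=r t p p w $  — expand <D> → <A> r <S>
step 6: stack=$ <S> r <A>  input=r t p p w $  — expand <A> → epsilon
step 7: stack=$ <S> r  input=r t p p w $  — match r
Stack after step 7: $ <S> (top = <S>).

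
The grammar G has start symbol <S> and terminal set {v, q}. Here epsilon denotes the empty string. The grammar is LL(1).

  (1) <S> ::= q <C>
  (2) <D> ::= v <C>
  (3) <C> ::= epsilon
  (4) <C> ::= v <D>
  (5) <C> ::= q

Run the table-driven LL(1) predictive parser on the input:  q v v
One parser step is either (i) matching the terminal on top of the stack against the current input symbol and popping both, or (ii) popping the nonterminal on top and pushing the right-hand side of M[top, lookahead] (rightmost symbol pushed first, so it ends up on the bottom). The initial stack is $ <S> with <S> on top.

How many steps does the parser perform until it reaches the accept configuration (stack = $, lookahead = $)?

7

     Stack    Input    Action
  1  $ <S>    q v v $  expand <S> ::= q <C>
  2  $ <C> q  q v v $  match q
  3  $ <C>    v v $    expand <C> ::= v <D>
  4  $ <D> v  v v $    match v
  5  $ <D>    v $      expand <D> ::= v <C>
  6  $ <C> v  v $      match v
  7  $ <C>    $        expand <C> ::= epsilon
Accept reached after 7 steps.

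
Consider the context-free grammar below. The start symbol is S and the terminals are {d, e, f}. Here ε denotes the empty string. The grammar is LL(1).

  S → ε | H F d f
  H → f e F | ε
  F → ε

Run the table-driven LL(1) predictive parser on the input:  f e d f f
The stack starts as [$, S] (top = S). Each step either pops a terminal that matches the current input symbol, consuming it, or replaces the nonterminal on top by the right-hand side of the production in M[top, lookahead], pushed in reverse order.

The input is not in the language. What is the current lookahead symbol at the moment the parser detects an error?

f

     Stack          Input        Action
  1  $ S            f e d f f $  expand S → H F d f
  2  $ f d F H      f e d f f $  expand H → f e F
  3  $ f d F F e f  f e d f f $  match f
  4  $ f d F F e    e d f f $    match e
  5  $ f d F F      d f f $      expand F → ε
  6  $ f d F        d f f $      expand F → ε
  7  $ f d          d f f $      match d
  8  $ f            f f $        match f
  9  $              f $          error: stack empty but input remains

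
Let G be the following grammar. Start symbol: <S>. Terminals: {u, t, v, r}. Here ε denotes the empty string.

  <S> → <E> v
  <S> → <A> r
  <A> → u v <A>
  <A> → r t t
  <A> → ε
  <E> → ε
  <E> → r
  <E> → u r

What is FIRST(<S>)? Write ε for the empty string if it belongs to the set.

FIRST(<A>): from <A>→u v <A> we get {u}; from <A>→r t t we get {r}; from <A>→ε we get {ε}. So FIRST(<A>) = {ε, r, u}.
FIRST(<E>): from <E>→ε we get {ε}; from <E>→r we get {r}; from <E>→u r we get {u}. So FIRST(<E>) = {ε, r, u}.
FIRST(<S>): from <S>→<E> v we get {r, u, v}; from <S>→<A> r we get {r, u}. So FIRST(<S>) = {r, u, v}.

{r, u, v}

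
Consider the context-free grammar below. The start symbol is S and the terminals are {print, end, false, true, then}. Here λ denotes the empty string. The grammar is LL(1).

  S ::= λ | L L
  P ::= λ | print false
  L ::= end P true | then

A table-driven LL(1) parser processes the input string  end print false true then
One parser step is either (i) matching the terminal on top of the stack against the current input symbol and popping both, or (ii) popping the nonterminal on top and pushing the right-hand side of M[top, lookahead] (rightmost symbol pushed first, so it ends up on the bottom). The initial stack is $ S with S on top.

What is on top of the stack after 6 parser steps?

true

step 1: stack=$ S  input=end print false true then $  — expand S ::= L L
step 2: stack=$ L L  input=end print false true then $  — expand L ::= end P true
step 3: stack=$ L true P end  input=end print false true then $  — match end
step 4: stack=$ L true P  input=print false true then $  — expand P ::= print false
step 5: stack=$ L true false print  input=print false true then $  — match print
step 6: stack=$ L true false  input=false true then $  — match false
Stack after step 6: $ L true (top = true).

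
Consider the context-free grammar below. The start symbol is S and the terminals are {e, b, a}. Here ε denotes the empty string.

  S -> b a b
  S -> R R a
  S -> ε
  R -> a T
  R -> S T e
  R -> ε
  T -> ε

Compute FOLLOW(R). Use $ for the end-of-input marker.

FIRST(T): from T->ε we get {ε}. So FIRST(T) = {ε}.
FIRST(S): from S->b a b we get {b}; from S->R R a we get {a, b, e}; from S->ε we get {ε}. So FIRST(S) = {ε, a, b, e}.
FIRST(R): from R->a T we get {a}; from R->S T e we get {a, b, e}; from R->ε we get {ε}. So FIRST(R) = {ε, a, b, e}.
FOLLOW(S) includes $ since S is the start symbol.
FOLLOW(S): in R->S T e, S is followed by T e with FIRST {e}. Thus FOLLOW(S) = {$, e}.
FOLLOW(R): in S->R R a (occurrence 1), R is followed by R a with FIRST {a, b, e}; in S->R R a (occurrence 2), R is followed by a with FIRST {a}. Thus FOLLOW(R) = {a, b, e}.
FOLLOW(T): in R->a T, the suffix after T is empty, so FOLLOW(T) ⊇ FOLLOW(R) = {a, b, e}; in R->S T e, T is followed by e with FIRST {e}. Thus FOLLOW(T) = {a, b, e}.

{a, b, e}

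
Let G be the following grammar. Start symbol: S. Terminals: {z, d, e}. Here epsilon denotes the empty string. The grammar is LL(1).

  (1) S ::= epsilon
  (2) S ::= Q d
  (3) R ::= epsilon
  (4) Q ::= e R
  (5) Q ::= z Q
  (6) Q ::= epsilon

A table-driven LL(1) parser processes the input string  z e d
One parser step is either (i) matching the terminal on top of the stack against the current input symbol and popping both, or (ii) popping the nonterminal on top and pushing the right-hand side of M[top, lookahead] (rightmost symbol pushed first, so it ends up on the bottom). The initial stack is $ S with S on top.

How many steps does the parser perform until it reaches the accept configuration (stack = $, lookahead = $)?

7

     Stack    Input    Action
  1  $ S      z e d $  expand S ::= Q d
  2  $ d Q    z e d $  expand Q ::= z Q
  3  $ d Q z  z e d $  match z
  4  $ d Q    e d $    expand Q ::= e R
  5  $ d R e  e d $    match e
  6  $ d R    d $      expand R ::= epsilon
  7  $ d      d $      match d
Accept reached after 7 steps.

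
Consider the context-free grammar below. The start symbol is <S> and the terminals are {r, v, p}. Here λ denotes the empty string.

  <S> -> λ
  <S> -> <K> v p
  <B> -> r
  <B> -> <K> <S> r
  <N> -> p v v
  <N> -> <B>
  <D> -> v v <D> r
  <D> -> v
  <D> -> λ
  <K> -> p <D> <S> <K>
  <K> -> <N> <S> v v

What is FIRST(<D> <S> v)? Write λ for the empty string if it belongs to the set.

FIRST(<D>) = {λ, v}
FIRST(<S>) = {λ, p, r}  (via <K> v p)
FIRST(<B>) = {p, r}  (via <K> <S> r)
FIRST(<N>) = {p, r}  (via <B>)
FIRST(<K>) = {p, r}  (via <N> <S> v v)
FIRST(<D> <S> v): take FIRST of each symbol in turn, carrying on past any symbol whose FIRST contains λ; result {p, r, v}.

{p, r, v}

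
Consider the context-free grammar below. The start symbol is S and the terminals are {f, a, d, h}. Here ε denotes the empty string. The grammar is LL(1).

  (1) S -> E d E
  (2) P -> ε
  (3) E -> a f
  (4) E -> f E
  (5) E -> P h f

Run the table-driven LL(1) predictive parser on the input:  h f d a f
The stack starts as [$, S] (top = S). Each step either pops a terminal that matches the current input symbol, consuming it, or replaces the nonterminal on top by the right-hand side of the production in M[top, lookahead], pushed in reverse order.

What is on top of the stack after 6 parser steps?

E

     Stack        Input        Action
  1  $ S          h f d a f $  expand S -> E d E
  2  $ E d E      h f d a f $  expand E -> P h f
  3  $ E d f h P  h f d a f $  expand P -> ε
  4  $ E d f h    h f d a f $  match h
  5  $ E d f      f d a f $    match f
  6  $ E d        d a f $      match d
Stack after step 6: $ E (top = E).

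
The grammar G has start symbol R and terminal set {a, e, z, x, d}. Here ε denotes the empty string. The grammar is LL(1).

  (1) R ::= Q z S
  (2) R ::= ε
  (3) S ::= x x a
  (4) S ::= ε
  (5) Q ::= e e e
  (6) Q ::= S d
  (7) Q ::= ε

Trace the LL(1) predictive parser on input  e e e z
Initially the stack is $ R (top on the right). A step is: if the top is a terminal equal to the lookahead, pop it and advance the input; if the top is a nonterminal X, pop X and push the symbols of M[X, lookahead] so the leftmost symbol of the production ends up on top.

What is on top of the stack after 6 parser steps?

S

step 1: stack=$ R  input=e e e z $  — expand R ::= Q z S
step 2: stack=$ S z Q  input=e e e z $  — expand Q ::= e e e
step 3: stack=$ S z e e e  input=e e e z $  — match e
step 4: stack=$ S z e e  input=e e z $  — match e
step 5: stack=$ S z e  input=e z $  — match e
step 6: stack=$ S z  input=z $  — match z
Stack after step 6: $ S (top = S).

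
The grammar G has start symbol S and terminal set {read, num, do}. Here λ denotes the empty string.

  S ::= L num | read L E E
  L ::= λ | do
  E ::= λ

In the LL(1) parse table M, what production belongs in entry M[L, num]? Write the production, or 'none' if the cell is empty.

L ::= λ

FIRST(L) = {λ, do}
FIRST(E) = {λ}
FIRST(S) = {do, num, read}  (via L num)
FOLLOW(S) includes $ since S is the start symbol.
FOLLOW(S): S appears on no right-hand side. Thus FOLLOW(S) = {$}.
FOLLOW(L): in S::=L num, L is followed by num with FIRST {num}; in S::=read L E E, L is followed by E E with FIRST {λ}; in S::=read L E E, the suffix after L is nullable, so FOLLOW(L) ⊇ FOLLOW(S) = {$}. Thus FOLLOW(L) = {$, num}.
For L ::= λ: FIRST(λ) = {λ}, so it goes in M[L, t] for t ∈ {}; since λ ∈ FIRST, also for every t ∈ FOLLOW(L) = {$, num}.
For L ::= do: FIRST(do) = {do}, so it goes in M[L, t] for t ∈ {do}.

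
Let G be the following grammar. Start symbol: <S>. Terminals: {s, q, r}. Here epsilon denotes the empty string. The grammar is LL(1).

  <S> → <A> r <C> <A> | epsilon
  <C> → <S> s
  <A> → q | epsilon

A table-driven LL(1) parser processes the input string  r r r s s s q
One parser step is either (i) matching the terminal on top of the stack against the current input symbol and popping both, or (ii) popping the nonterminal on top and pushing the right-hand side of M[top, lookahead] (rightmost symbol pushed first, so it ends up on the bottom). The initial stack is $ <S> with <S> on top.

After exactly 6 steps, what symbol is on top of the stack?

r

step 1: stack=$ <S>  input=r r r s s s q $  — expand <S> → <A> r <C> <A>
step 2: stack=$ <A> <C> r <A>  input=r r r s s s q $  — expand <A> → epsilon
step 3: stack=$ <A> <C> r  input=r r r s s s q $  — match r
step 4: stack=$ <A> <C>  input=r r s s s q $  — expand <C> → <S> s
step 5: stack=$ <A> s <S>  input=r r s s s q $  — expand <S> → <A> r <C> <A>
step 6: stack=$ <A> s <A> <C> r <A>  input=r r s s s q $  — expand <A> → epsilon
Stack after step 6: $ <A> s <A> <C> r (top = r).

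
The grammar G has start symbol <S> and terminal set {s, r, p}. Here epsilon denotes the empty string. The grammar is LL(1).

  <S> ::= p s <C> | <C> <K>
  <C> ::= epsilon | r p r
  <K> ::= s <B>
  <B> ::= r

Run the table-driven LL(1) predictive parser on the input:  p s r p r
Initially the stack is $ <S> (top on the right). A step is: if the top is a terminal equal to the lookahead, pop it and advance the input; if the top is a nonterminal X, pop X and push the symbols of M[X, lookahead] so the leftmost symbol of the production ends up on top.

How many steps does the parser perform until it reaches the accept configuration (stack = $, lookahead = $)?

7

     Stack      Input        Action
  1  $ <S>      p s r p r $  expand <S> ::= p s <C>
  2  $ <C> s p  p s r p r $  match p
  3  $ <C> s    s r p r $    match s
  4  $ <C>      r p r $      expand <C> ::= r p r
  5  $ r p r    r p r $      match r
  6  $ r p      p r $        match p
  7  $ r        r $          match r
Accept reached after 7 steps.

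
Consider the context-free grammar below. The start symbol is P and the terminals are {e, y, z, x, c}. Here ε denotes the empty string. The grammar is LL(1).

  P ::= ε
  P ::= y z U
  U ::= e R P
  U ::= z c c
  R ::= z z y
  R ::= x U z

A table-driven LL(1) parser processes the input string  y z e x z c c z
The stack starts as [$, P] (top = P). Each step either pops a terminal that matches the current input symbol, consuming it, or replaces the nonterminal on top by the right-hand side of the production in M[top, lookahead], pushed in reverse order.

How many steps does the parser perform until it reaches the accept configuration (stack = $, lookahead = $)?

13

      Stack        Input              Action
   1  $ P          y z e x z c c z $  expand P ::= y z U
   2  $ U z y      y z e x z c c z $  match y
   3  $ U z        z e x z c c z $    match z
   4  $ U          e x z c c z $      expand U ::= e R P
   5  $ P R e      e x z c c z $      match e
   6  $ P R        x z c c z $        expand R ::= x U z
   7  $ P z U x    x z c c z $        match x
   8  $ P z U      z c c z $          expand U ::= z c c
   9  $ P z c c z  z c c z $          match z
  10  $ P z c c    c c z $            match c
  11  $ P z c      c z $              match c
  12  $ P z        z $                match z
  13  $ P          $                  expand P ::= ε
Accept reached after 13 steps.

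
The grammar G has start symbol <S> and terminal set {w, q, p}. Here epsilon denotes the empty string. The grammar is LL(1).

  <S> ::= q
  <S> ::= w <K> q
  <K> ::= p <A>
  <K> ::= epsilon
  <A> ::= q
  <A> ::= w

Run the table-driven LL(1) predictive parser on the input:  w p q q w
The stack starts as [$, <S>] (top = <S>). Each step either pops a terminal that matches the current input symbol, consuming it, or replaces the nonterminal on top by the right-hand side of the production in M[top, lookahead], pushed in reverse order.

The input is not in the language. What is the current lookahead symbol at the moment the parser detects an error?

step 1: stack=$ <S>  input=w p q q w $  — expand <S> ::= w <K> q
step 2: stack=$ q <K> w  input=w p q q w $  — match w
step 3: stack=$ q <K>  input=p q q w $  — expand <K> ::= p <A>
step 4: stack=$ q <A> p  input=p q q w $  — match p
step 5: stack=$ q <A>  input=q q w $  — expand <A> ::= q
step 6: stack=$ q q  input=q q w $  — match q
step 7: stack=$ q  input=q w $  — match q
step 8: stack=$  input=w $  — error: stack empty but input remains

w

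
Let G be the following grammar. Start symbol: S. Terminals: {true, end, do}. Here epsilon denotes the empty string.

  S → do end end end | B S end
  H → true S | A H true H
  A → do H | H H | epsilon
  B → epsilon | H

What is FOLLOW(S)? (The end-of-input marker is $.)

{$, do, end, true}

FIRST(S) = {do, true}  (via B S end)
FIRST(H) = {do, true}  (via A H true H)
FIRST(A) = {epsilon, do, true}  (via H H)
FIRST(B) = {epsilon, do, true}  (via H)
FOLLOW(S) includes $ since S is the start symbol.
FOLLOW(A): in H→A H true H, A is followed by H true H with FIRST {do, true}. Thus FOLLOW(A) = {do, true}.
FOLLOW(B): in S→B S end, B is followed by S end with FIRST {do, true}. Thus FOLLOW(B) = {do, true}.
FOLLOW(H): in H→A H true H (occurrence 1), H is followed by true H with FIRST {true}; in H→A H true H (occurrence 2), the suffix after H is empty (adds nothing new); in A→do H, the suffix after H is empty, so FOLLOW(H) ⊇ FOLLOW(A) = {do, true}; in A→H H (occurrence 1), H is followed by H with FIRST {do, true}; in A→H H (occurrence 2), the suffix after H is empty, so FOLLOW(H) ⊇ FOLLOW(A) = {do, true}; in B→H, the suffix after H is empty, so FOLLOW(H) ⊇ FOLLOW(B) = {do, true}. Thus FOLLOW(H) = {do, true}.
FOLLOW(S): in S→B S end, S is followed by end with FIRST {end}; in H→true S, the suffix after S is empty, so FOLLOW(S) ⊇ FOLLOW(H) = {do, true}. Thus FOLLOW(S) = {$, do, end, true}.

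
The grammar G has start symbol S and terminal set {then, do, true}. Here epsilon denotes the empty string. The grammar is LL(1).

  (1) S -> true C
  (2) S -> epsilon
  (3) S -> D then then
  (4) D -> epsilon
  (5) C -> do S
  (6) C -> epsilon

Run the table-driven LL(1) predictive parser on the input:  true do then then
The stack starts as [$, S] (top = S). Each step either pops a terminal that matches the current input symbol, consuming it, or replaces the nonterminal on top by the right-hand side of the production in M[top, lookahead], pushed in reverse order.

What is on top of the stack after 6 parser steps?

step 1: stack=$ S  input=true do then then $  — expand S -> true C
step 2: stack=$ C true  input=true do then then $  — match true
step 3: stack=$ C  input=do then then $  — expand C -> do S
step 4: stack=$ S do  input=do then then $  — match do
step 5: stack=$ S  input=then then $  — expand S -> D then then
step 6: stack=$ then then D  input=then then $  — expand D -> epsilon
Stack after step 6: $ then then (top = then).

then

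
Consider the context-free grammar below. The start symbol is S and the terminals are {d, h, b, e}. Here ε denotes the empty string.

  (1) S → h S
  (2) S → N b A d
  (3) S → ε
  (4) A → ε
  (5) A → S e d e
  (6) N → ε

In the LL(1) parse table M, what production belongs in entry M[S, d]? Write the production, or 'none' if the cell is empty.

none

FIRST(N) = {ε}
FIRST(S) = {ε, b, h}  (via N b A d)
FIRST(A) = {ε, b, e, h}  (via S e d e)
FOLLOW(S) includes $ since S is the start symbol.
FOLLOW(S): in S→h S, the suffix after S is empty (adds nothing new); in A→S e d e, S is followed by e d e with FIRST {e}. Thus FOLLOW(S) = {$, e}.
For S → h S: FIRST(h S) = {h}, so it goes in M[S, t] for t ∈ {h}.
For S → N b A d: FIRST(N b A d) = {b}, so it goes in M[S, t] for t ∈ {b}.
For S → ε: FIRST(ε) = {ε}, so it goes in M[S, t] for t ∈ {}; since ε ∈ FIRST, also for every t ∈ FOLLOW(S) = {$, e}.
None of these place a production in M[S, d].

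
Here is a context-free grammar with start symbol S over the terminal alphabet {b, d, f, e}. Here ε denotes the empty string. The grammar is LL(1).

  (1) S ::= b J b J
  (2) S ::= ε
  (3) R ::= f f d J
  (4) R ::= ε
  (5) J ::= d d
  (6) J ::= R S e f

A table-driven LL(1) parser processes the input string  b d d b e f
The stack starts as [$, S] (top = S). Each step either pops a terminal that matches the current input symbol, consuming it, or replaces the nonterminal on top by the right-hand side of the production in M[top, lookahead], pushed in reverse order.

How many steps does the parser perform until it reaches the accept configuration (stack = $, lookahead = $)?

      Stack      Input          Action
   1  $ S        b d d b e f $  expand S ::= b J b J
   2  $ J b J b  b d d b e f $  match b
   3  $ J b J    d d b e f $    expand J ::= d d
   4  $ J b d d  d d b e f $    match d
   5  $ J b d    d b e f $      match d
   6  $ J b      b e f $        match b
   7  $ J        e f $          expand J ::= R S e f
   8  $ f e S R  e f $          expand R ::= ε
   9  $ f e S    e f $          expand S ::= ε
  10  $ f e      e f $          match e
  11  $ f        f $            match f
Accept reached after 11 steps.

11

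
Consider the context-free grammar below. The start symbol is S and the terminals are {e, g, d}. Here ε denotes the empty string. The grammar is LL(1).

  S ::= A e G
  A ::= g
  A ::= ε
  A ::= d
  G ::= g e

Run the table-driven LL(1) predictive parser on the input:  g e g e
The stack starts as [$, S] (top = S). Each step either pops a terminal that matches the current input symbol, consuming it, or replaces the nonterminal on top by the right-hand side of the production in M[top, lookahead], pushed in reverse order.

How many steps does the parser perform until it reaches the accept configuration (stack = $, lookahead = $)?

step 1: stack=$ S  input=g e g e $  — expand S ::= A e G
step 2: stack=$ G e A  input=g e g e $  — expand A ::= g
step 3: stack=$ G e g  input=g e g e $  — match g
step 4: stack=$ G e  input=e g e $  — match e
step 5: stack=$ G  input=g e $  — expand G ::= g e
step 6: stack=$ e g  input=g e $  — match g
step 7: stack=$ e  input=e $  — match e
Accept reached after 7 steps.

7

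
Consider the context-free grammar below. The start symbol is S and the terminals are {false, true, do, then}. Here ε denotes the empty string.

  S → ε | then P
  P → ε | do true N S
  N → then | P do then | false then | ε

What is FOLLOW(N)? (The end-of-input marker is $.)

{$, do, then}

FIRST(S): from S→ε we get {ε}; from S→then P we get {then}. So FIRST(S) = {ε, then}.
FIRST(P): from P→ε we get {ε}; from P→do true N S we get {do}. So FIRST(P) = {ε, do}.
FIRST(N): from N→then we get {then}; from N→P do then we get {do}; from N→false then we get {false}; from N→ε we get {ε}. So FIRST(N) = {ε, do, false, then}.
FOLLOW(S) includes $ since S is the start symbol.
FOLLOW(S): in P→do true N S, the suffix after S is empty, so FOLLOW(S) ⊇ FOLLOW(P) = {$, do}. Thus FOLLOW(S) = {$, do}.
FOLLOW(P): in S→then P, the suffix after P is empty, so FOLLOW(P) ⊇ FOLLOW(S) = {$, do}; in N→P do then, P is followed by do then with FIRST {do}. Thus FOLLOW(P) = {$, do}.
FOLLOW(N): in P→do true N S, N is followed by S with FIRST {ε, then}; in P→do true N S, the suffix after N is nullable, so FOLLOW(N) ⊇ FOLLOW(P) = {$, do}. Thus FOLLOW(N) = {$, do, then}.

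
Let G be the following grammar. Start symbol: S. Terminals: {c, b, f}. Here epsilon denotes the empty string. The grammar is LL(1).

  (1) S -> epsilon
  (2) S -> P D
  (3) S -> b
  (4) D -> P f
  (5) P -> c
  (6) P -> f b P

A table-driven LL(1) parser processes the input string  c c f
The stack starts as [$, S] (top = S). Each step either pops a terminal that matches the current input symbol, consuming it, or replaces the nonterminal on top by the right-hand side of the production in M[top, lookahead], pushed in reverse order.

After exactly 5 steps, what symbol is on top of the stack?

     Stack  Input    Action
  1  $ S    c c f $  expand S -> P D
  2  $ D P  c c f $  expand P -> c
  3  $ D c  c c f $  match c
  4  $ D    c f $    expand D -> P f
  5  $ f P  c f $    expand P -> c
Stack after step 5: $ f c (top = c).

c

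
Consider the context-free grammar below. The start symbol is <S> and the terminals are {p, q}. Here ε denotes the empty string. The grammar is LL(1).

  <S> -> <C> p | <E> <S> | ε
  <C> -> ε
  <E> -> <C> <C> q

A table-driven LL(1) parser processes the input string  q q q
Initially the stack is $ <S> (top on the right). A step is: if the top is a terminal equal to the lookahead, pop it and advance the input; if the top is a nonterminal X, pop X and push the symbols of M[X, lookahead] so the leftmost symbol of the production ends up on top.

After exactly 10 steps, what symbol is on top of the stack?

<S>

      Stack            Input    Action
   1  $ <S>            q q q $  expand <S> -> <E> <S>
   2  $ <S> <E>        q q q $  expand <E> -> <C> <C> q
   3  $ <S> q <C> <C>  q q q $  expand <C> -> ε
   4  $ <S> q <C>      q q q $  expand <C> -> ε
   5  $ <S> q          q q q $  match q
   6  $ <S>            q q $    expand <S> -> <E> <S>
   7  $ <S> <E>        q q $    expand <E> -> <C> <C> q
   8  $ <S> q <C> <C>  q q $    expand <C> -> ε
   9  $ <S> q <C>      q q $    expand <C> -> ε
  10  $ <S> q          q q $    match q
Stack after step 10: $ <S> (top = <S>).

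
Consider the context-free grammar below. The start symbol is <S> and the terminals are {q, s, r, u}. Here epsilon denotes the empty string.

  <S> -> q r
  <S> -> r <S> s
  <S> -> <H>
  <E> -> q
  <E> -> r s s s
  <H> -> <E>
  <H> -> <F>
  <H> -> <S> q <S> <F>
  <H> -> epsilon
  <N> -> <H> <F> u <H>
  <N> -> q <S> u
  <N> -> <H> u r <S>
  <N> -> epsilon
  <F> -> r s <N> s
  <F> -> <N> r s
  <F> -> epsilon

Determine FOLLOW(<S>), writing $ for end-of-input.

{$, q, r, s, u}

FIRST(<E>): from <E>->q we get {q}; from <E>->r s s s we get {r}. So FIRST(<E>) = {q, r}.
FIRST(<S>): from <S>->q r we get {q}; from <S>->r <S> s we get {r}; from <S>-><H> we get {epsilon, q, r, u}. So FIRST(<S>) = {epsilon, q, r, u}.
FIRST(<H>): from <H>-><E> we get {q, r}; from <H>-><F> we get {epsilon, q, r, u}; from <H>-><S> q <S> <F> we get {q, r, u}; from <H>->epsilon we get {epsilon}. So FIRST(<H>) = {epsilon, q, r, u}.
FIRST(<N>): from <N>-><H> <F> u <H> we get {q, r, u}; from <N>->q <S> u we get {q}; from <N>-><H> u r <S> we get {q, r, u}; from <N>->epsilon we get {epsilon}. So FIRST(<N>) = {epsilon, q, r, u}.
FIRST(<F>): from <F>->r s <N> s we get {r}; from <F>-><N> r s we get {q, r, u}; from <F>->epsilon we get {epsilon}. So FIRST(<F>) = {epsilon, q, r, u}.
FOLLOW(<S>) includes $ since <S> is the start symbol.
FOLLOW(<N>): in <F>->r s <N> s, <N> is followed by s with FIRST {s}; in <F>-><N> r s, <N> is followed by r s with FIRST {r}. Thus FOLLOW(<N>) = {r, s}.
FOLLOW(<S>): in <S>->r <S> s, <S> is followed by s with FIRST {s}; in <H>-><S> q <S> <F> (occurrence 1), <S> is followed by q <S> <F> with FIRST {q}; in <H>-><S> q <S> <F> (occurrence 2), <S> is followed by <F> with FIRST {epsilon, q, r, u}; in <H>-><S> q <S> <F> (occurrence 2), the suffix after <S> is nullable, so FOLLOW(<S>) ⊇ FOLLOW(<H>) = {$, q, r, s, u}; in <N>->q <S> u, <S> is followed by u with FIRST {u}; in <N>-><H> u r <S>, the suffix after <S> is empty, so FOLLOW(<S>) ⊇ FOLLOW(<N>) = {r, s}. Thus FOLLOW(<S>) = {$, q, r, s, u}.
FOLLOW(<H>): in <S>-><H>, the suffix after <H> is empty, so FOLLOW(<H>) ⊇ FOLLOW(<S>) = {$, q, r, s, u}; in <N>-><H> <F> u <H> (occurrence 1), <H> is followed by <F> u <H> with FIRST {q, r, u}; in <N>-><H> <F> u <H> (occurrence 2), the suffix after <H> is empty, so FOLLOW(<H>) ⊇ FOLLOW(<N>) = {r, s}; in <N>-><H> u r <S>, <H> is followed by u r <S> with FIRST {u}. Thus FOLLOW(<H>) = {$, q, r, s, u}.
FOLLOW(<E>): in <H>-><E>, the suffix after <E> is empty, so FOLLOW(<E>) ⊇ FOLLOW(<H>) = {$, q, r, s, u}. Thus FOLLOW(<E>) = {$, q, r, s, u}.
FOLLOW(<F>): in <H>-><F>, the suffix after <F> is empty, so FOLLOW(<F>) ⊇ FOLLOW(<H>) = {$, q, r, s, u}; in <H>-><S> q <S> <F>, the suffix after <F> is empty, so FOLLOW(<F>) ⊇ FOLLOW(<H>) = {$, q, r, s, u}; in <N>-><H> <F> u <H>, <F> is followed by u <H> with FIRST {u}. Thus FOLLOW(<F>) = {$, q, r, s, u}.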